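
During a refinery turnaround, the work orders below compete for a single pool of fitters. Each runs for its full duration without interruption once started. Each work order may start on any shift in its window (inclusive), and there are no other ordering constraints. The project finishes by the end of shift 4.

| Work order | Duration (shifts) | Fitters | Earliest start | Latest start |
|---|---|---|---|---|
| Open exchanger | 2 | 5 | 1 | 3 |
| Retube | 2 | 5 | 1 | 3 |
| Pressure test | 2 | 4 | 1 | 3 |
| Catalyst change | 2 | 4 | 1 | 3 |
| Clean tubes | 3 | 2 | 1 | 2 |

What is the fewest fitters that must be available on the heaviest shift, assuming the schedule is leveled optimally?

11

Early-start (Open exchanger@1, Retube@1, Pressure test@1, Catalyst change@1, Clean tubes@1) gives peak 20: s1:20  s2:20  s3:2  s4:0.
Shift Retube→3, Catalyst change→3.
Schedule Open exchanger@1, Retube@3, Pressure test@1, Catalyst change@3, Clean tubes@1: s1:11  s2:11  s3:11  s4:9 — peak 11.
Total fitter-shifts = 42 over 4 shifts ⇒ peak ≥ ⌈42/4⌉ = 11, so 11 is optimal.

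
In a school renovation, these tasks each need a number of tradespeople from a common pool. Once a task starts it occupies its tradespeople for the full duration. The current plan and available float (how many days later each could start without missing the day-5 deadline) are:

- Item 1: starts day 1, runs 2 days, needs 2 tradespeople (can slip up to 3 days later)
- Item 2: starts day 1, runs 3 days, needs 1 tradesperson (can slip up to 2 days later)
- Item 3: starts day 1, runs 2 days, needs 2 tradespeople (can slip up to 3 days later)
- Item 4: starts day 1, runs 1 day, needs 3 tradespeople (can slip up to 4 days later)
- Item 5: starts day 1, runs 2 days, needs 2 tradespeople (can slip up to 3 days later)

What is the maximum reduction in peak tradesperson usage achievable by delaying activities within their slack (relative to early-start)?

6

Early-start peak: d1:10  d2:7  d3:1  d4:0  d5:0 ⇒ 10.
Leveled (Item 1@1, Item 2@1, Item 3@4, Item 4@3, Item 5@4): d1:3  d2:3  d3:4  d4:4  d5:4 ⇒ 4.
Reduction 10 − 4 = 6.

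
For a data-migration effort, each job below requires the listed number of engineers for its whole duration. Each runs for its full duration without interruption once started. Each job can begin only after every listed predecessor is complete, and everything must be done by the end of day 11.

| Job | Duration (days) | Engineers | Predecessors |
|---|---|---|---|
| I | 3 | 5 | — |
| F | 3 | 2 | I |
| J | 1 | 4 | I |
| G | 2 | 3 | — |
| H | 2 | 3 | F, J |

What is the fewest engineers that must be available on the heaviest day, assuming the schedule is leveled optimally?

Early-start (I@1, F@4, J@4, G@1, H@7) gives peak 8: d1:8  d2:8  d3:5  d4:6  d5:2  d6:2  d7:3  d8:3  d9:0  d10:0  d11:0.
Shift J→7, G→4, H→8.
Schedule I@1, F@4, J@7, G@4, H@8: d1:5  d2:5  d3:5  d4:5  d5:5  d6:2  d7:4  d8:3  d9:3  d10:0  d11:0 — peak 5.

5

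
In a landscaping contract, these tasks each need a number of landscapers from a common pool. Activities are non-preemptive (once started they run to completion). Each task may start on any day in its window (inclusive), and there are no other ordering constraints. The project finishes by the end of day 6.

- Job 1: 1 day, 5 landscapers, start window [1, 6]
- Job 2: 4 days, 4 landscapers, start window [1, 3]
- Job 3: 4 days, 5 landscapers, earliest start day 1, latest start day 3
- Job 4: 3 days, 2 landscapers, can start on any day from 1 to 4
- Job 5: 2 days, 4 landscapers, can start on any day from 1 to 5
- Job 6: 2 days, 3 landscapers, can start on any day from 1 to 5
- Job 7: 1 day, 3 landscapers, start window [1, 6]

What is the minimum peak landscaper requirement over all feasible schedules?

Early-start (Job 1@1, Job 2@1, Job 3@1, Job 4@1, Job 5@1, Job 6@1, Job 7@1) gives peak 26: d1:26  d2:18  d3:11  d4:9  d5:0  d6:0.
Shift Job 2→2, Job 4→2, Job 5→5, Job 6→5, Job 7→6.
Schedule Job 1@1, Job 2@2, Job 3@1, Job 4@2, Job 5@5, Job 6@5, Job 7@6: d1:10  d2:11  d3:11  d4:11  d5:11  d6:10 — peak 11.
Total landscaper-days = 64 over 6 days ⇒ peak ≥ ⌈64/6⌉ = 11, so 11 is optimal.

11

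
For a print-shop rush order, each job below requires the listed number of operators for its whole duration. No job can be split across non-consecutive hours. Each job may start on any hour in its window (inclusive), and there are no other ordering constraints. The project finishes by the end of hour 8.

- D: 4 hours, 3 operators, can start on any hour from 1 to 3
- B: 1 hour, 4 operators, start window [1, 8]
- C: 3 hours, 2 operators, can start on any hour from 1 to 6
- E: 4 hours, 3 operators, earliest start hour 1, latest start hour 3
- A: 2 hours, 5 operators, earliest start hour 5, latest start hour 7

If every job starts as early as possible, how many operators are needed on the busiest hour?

Early-start schedule: D@1, B@1, C@1, E@1, A@5.
Load per hour: hour 1: 12, hour 2: 8, hour 3: 8, hour 4: 6, hour 5: 5, hour 6: 5, hour 7: 0, hour 8: 0.
Peak is 12.

12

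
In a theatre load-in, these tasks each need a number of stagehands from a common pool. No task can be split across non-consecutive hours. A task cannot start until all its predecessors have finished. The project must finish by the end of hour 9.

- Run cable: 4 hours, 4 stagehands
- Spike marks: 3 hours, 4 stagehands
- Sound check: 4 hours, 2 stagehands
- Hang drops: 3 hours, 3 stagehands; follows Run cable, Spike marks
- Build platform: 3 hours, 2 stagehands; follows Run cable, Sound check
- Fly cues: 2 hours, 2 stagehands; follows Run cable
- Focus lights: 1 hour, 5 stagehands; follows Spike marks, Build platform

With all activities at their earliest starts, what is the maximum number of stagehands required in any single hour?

Early-start schedule: Run cable@1, Spike marks@1, Sound check@1, Hang drops@5, Build platform@5, Fly cues@5, Focus lights@8.
Load per hour: hour 1: 10, hour 2: 10, hour 3: 10, hour 4: 6, hour 5: 7, hour 6: 7, hour 7: 5, hour 8: 5, hour 9: 0.
Peak is 10.

10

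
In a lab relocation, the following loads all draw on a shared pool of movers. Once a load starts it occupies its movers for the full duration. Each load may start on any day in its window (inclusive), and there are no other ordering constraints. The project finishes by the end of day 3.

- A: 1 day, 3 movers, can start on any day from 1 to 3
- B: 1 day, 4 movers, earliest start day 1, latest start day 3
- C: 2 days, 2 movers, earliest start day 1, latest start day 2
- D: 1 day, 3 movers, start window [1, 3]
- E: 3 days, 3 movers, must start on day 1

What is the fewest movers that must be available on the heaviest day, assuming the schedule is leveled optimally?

8

Early-start (A@1, B@1, C@1, D@1, E@1) gives peak 15: d1:15  d2:5  d3:3.
Shift B→3, D→2.
Schedule A@1, B@3, C@1, D@2, E@1: d1:8  d2:8  d3:7 — peak 8.
Total mover-days = 23 over 3 days ⇒ peak ≥ ⌈23/3⌉ = 8, so 8 is optimal.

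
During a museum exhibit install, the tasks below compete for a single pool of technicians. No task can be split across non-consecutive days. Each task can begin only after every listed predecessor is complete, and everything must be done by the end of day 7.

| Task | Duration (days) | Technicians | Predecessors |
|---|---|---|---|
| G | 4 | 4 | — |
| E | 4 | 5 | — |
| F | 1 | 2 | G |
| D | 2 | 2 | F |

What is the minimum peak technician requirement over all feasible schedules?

9

Schedule G@1, E@1, F@5, D@6: d1:9  d2:9  d3:9  d4:9  d5:2  d6:2  d7:2 — peak 9.
No arrangement of the 4 feasible schedules does better.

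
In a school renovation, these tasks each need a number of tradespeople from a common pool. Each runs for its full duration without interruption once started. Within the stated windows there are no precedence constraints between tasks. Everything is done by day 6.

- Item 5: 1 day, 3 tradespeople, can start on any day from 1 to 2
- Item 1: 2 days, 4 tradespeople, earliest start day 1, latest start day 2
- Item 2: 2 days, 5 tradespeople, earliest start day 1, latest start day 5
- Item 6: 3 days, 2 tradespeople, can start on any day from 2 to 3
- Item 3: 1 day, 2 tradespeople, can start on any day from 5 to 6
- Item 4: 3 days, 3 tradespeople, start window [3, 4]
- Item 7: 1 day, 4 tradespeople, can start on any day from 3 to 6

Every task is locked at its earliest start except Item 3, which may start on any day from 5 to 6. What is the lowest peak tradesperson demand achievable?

12

Item 3@5: d1:12  d2:11  d3:9  d4:5  d5:5  d6:0 → peak 12
Item 3@6: d1:12  d2:11  d3:9  d4:5  d5:3  d6:2 → peak 12
Best is Item 3@5, peak 12.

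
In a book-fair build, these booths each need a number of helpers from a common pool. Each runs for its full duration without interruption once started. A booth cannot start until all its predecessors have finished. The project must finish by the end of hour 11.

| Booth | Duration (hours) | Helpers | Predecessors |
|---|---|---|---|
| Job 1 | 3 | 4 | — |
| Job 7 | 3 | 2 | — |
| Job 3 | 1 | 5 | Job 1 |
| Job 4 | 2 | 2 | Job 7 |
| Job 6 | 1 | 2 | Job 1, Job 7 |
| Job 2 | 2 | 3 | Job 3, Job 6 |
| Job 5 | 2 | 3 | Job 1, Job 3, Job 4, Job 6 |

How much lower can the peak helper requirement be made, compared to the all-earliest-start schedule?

Early-start peak: h1:6  h2:6  h3:6  h4:9  h5:5  h6:6  h7:3  h8:0  h9:0  h10:0  h11:0 ⇒ 9.
Leveled (Job 1@1, Job 7@1, Job 3@4, Job 4@5, Job 6@5, Job 2@6, Job 5@7): h1:6  h2:6  h3:6  h4:5  h5:4  h6:5  h7:6  h8:3  h9:0  h10:0  h11:0 ⇒ 6.
Reduction 9 − 6 = 3.

3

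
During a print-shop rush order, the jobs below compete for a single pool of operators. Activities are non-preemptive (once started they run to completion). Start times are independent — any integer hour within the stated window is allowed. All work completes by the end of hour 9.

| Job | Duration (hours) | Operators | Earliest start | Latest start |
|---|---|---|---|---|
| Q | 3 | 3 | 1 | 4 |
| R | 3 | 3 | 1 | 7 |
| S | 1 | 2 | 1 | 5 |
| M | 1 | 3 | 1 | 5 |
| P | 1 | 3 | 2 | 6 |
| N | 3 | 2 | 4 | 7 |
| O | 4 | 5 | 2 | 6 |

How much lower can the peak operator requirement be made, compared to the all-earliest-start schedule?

7

Early-start peak: h1:11  h2:14  h3:11  h4:7  h5:7  h6:2  h7:0  h8:0  h9:0 ⇒ 14.
Leveled (Q@1, R@1, S@4, M@4, P@5, N@4, O@6): h1:6  h2:6  h3:6  h4:7  h5:5  h6:7  h7:5  h8:5  h9:5 ⇒ 7.
Reduction 14 − 7 = 7.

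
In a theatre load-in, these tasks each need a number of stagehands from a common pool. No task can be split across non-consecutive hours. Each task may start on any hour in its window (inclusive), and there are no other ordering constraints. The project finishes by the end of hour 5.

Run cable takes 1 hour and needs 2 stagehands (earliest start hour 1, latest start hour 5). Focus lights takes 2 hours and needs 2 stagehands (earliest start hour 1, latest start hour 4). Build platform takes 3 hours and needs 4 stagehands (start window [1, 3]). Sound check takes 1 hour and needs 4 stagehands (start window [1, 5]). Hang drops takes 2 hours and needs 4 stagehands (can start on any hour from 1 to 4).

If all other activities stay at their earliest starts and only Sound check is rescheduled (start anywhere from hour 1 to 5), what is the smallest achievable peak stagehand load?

Sound check@1: h1:16  h2:10  h3:4  h4:0  h5:0 → peak 16
Sound check@2: h1:12  h2:14  h3:4  h4:0  h5:0 → peak 14
Sound check@3: h1:12  h2:10  h3:8  h4:0  h5:0 → peak 12
Sound check@4: h1:12  h2:10  h3:4  h4:4  h5:0 → peak 12
Sound check@5: h1:12  h2:10  h3:4  h4:0  h5:4 → peak 12
Best is Sound check@3, peak 12.

12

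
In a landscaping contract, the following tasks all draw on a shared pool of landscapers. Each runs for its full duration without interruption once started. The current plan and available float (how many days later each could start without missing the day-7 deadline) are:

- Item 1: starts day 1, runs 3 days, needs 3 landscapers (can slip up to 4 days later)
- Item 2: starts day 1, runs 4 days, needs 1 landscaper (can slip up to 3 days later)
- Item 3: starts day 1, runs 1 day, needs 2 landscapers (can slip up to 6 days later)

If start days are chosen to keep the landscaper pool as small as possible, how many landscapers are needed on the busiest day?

3

Early-start (Item 1@1, Item 2@1, Item 3@1) gives peak 6: d1:6  d2:4  d3:4  d4:1  d5:0  d6:0  d7:0.
Shift Item 2→4, Item 3→4.
Schedule Item 1@1, Item 2@4, Item 3@4: d1:3  d2:3  d3:3  d4:3  d5:1  d6:1  d7:1 — peak 3.
Total landscaper-days = 15 over 7 days ⇒ peak ≥ ⌈15/7⌉ = 3, so 3 is optimal.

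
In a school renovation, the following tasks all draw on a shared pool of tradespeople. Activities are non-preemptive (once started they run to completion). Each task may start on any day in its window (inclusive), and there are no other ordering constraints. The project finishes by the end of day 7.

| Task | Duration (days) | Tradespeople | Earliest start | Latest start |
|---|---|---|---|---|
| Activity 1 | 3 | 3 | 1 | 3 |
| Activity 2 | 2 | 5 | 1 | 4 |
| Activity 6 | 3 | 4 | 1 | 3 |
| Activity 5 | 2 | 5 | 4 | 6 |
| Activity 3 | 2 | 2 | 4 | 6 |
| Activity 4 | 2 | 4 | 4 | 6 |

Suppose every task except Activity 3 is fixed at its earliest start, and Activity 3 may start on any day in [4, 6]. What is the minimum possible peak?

12

Activity 3@4: d1:12  d2:12  d3:7  d4:11  d5:11  d6:0  d7:0 → peak 12
Activity 3@5: d1:12  d2:12  d3:7  d4:9  d5:11  d6:2  d7:0 → peak 12
Activity 3@6: d1:12  d2:12  d3:7  d4:9  d5:9  d6:2  d7:2 → peak 12
Best is Activity 3@4, peak 12.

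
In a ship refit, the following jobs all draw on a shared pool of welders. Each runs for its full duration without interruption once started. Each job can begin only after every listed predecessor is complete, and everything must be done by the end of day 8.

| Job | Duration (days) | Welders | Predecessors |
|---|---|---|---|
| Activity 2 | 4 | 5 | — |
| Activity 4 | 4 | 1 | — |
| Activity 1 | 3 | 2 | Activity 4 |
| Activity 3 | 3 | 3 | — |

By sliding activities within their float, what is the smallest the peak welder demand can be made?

Early-start (Activity 2@1, Activity 4@1, Activity 1@5, Activity 3@1) gives peak 9: d1:9  d2:9  d3:9  d4:6  d5:2  d6:2  d7:2  d8:0.
Shift Activity 3→5.
Schedule Activity 2@1, Activity 4@1, Activity 1@5, Activity 3@5: d1:6  d2:6  d3:6  d4:6  d5:5  d6:5  d7:5  d8:0 — peak 6.

6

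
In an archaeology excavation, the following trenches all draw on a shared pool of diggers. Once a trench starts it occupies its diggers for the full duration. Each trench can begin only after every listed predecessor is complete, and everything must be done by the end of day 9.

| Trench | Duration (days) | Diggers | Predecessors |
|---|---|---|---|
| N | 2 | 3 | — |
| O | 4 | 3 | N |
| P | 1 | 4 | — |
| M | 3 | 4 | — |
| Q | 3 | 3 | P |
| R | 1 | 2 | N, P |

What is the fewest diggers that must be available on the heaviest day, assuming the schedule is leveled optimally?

Early-start (N@1, O@3, P@1, M@1, Q@2, R@3) gives peak 12: d1:11  d2:10  d3:12  d4:6  d5:3  d6:3  d7:0  d8:0  d9:0.
Shift M→2, Q→5, R→7.
Schedule N@1, O@3, P@1, M@2, Q@5, R@7: d1:7  d2:7  d3:7  d4:7  d5:6  d6:6  d7:5  d8:0  d9:0 — peak 7.

7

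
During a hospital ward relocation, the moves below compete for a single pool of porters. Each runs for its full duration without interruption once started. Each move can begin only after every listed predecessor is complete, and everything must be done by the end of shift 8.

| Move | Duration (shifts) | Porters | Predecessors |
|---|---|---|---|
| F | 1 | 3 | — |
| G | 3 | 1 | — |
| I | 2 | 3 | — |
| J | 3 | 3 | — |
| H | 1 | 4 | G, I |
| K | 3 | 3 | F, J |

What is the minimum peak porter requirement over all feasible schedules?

Early-start (F@1, G@1, I@1, J@1, H@4, K@4) gives peak 10: s1:10  s2:7  s3:4  s4:7  s5:3  s6:3  s7:0  s8:0.
Shift I→4, J→2, H→8, K→5.
Schedule F@1, G@1, I@4, J@2, H@8, K@5: s1:4  s2:4  s3:4  s4:6  s5:6  s6:3  s7:3  s8:4 — peak 6.

6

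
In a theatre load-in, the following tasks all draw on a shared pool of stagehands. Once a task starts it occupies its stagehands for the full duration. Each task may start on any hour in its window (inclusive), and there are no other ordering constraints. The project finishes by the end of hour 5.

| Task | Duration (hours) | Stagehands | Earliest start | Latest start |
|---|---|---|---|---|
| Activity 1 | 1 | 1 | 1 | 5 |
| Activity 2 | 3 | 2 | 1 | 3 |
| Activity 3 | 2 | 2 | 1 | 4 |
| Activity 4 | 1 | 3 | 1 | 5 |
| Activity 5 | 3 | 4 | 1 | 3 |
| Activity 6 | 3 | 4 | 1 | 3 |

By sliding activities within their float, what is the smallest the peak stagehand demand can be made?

Early-start (Activity 1@1, Activity 2@1, Activity 3@1, Activity 4@1, Activity 5@1, Activity 6@1) gives peak 16: h1:16  h2:12  h3:10  h4:0  h5:0.
Shift Activity 5→2, Activity 6→3.
Schedule Activity 1@1, Activity 2@1, Activity 3@1, Activity 4@1, Activity 5@2, Activity 6@3: h1:8  h2:8  h3:10  h4:8  h5:4 — peak 10.

10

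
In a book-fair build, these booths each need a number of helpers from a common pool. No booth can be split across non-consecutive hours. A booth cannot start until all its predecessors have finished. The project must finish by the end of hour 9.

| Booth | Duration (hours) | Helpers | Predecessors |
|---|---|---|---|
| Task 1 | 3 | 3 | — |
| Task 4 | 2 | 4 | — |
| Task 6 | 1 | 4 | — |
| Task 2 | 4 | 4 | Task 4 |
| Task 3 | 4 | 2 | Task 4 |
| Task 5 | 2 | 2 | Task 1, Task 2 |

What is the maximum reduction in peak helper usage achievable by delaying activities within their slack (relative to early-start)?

Early-start peak: h1:11  h2:7  h3:9  h4:6  h5:6  h6:6  h7:2  h8:2  h9:0 ⇒ 11.
Leveled (Task 1@1, Task 4@1, Task 6@3, Task 2@4, Task 3@4, Task 5@8): h1:7  h2:7  h3:7  h4:6  h5:6  h6:6  h7:6  h8:2  h9:2 ⇒ 7.
Reduction 11 − 7 = 4.

4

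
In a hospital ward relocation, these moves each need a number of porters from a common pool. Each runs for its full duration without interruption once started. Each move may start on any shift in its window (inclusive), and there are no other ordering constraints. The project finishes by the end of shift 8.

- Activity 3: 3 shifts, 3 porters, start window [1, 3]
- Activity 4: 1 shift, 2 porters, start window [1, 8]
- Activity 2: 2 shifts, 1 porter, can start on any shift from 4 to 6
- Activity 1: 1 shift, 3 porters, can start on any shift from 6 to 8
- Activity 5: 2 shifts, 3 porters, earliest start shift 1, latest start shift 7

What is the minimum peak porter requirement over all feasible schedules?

3

Early-start (Activity 3@1, Activity 4@1, Activity 2@4, Activity 1@6, Activity 5@1) gives peak 8: s1:8  s2:6  s3:3  s4:1  s5:1  s6:3  s7:0  s8:0.
Shift Activity 4→4, Activity 5→7.
Schedule Activity 3@1, Activity 4@4, Activity 2@4, Activity 1@6, Activity 5@7: s1:3  s2:3  s3:3  s4:3  s5:1  s6:3  s7:3  s8:3 — peak 3.
Total porter-shifts = 22 over 8 shifts ⇒ peak ≥ ⌈22/8⌉ = 3, so 3 is optimal.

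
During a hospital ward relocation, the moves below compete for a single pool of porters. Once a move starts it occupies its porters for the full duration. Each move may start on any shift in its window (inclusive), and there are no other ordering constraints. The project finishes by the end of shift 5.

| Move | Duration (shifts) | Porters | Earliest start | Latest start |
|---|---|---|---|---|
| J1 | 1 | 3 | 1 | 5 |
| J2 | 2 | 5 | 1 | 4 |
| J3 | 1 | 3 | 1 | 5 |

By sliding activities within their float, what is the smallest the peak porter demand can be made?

5

Early-start (J1@1, J2@1, J3@1) gives peak 11: s1:11  s2:5  s3:0  s4:0  s5:0.
Shift J2→2, J3→4.
Schedule J1@1, J2@2, J3@4: s1:3  s2:5  s3:5  s4:3  s5:0 — peak 5.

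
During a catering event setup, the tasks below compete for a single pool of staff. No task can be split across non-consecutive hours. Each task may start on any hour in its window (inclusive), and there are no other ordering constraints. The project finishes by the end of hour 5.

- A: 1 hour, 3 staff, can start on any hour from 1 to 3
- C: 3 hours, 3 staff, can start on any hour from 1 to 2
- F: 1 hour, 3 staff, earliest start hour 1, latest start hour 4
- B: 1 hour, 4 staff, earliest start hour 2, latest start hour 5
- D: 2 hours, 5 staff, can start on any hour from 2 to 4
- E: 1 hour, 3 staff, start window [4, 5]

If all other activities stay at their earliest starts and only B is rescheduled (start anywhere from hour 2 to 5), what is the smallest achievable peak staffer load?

9

B@2: h1:9  h2:12  h3:8  h4:3  h5:0 → peak 12
B@3: h1:9  h2:8  h3:12  h4:3  h5:0 → peak 12
B@4: h1:9  h2:8  h3:8  h4:7  h5:0 → peak 9
B@5: h1:9  h2:8  h3:8  h4:3  h5:4 → peak 9
Best is B@4, peak 9.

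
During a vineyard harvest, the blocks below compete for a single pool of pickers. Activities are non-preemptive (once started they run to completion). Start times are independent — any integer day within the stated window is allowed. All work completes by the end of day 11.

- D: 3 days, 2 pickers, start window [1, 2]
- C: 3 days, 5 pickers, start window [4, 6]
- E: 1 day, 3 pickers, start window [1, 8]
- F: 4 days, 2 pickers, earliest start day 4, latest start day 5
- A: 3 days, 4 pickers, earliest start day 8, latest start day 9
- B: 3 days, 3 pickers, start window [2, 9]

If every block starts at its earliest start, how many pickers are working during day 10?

4

At early start, day 10 has: A.
Demand: 4 = 4.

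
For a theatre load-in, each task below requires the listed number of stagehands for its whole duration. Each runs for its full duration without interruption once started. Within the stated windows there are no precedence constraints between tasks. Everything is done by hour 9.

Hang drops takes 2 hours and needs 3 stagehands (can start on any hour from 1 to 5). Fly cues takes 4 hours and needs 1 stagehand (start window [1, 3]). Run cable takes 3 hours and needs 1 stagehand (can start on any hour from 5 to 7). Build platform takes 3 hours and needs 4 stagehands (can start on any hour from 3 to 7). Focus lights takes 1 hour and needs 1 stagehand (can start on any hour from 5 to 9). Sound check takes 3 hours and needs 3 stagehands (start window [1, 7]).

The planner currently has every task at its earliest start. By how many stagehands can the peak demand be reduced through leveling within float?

3

Early-start peak: h1:7  h2:7  h3:8  h4:5  h5:6  h6:1  h7:1  h8:0  h9:0 ⇒ 8.
Leveled (Hang drops@1, Fly cues@1, Run cable@5, Build platform@3, Focus lights@6, Sound check@6): h1:4  h2:4  h3:5  h4:5  h5:5  h6:5  h7:4  h8:3  h9:0 ⇒ 5.
Reduction 8 − 5 = 3.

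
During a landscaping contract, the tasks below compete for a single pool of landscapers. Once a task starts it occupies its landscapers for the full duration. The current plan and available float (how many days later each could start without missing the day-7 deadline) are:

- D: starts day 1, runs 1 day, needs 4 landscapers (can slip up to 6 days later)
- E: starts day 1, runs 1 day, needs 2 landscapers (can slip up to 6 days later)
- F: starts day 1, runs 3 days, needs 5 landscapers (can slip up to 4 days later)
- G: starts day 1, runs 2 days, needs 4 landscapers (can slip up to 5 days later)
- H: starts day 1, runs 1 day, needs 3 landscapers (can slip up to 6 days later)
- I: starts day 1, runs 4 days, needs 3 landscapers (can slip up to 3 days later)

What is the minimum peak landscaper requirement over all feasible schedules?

7

Early-start (D@1, E@1, F@1, G@1, H@1, I@1) gives peak 21: d1:21  d2:12  d3:8  d4:3  d5:0  d6:0  d7:0.
Shift E→5, F→5, G→2, H→4.
Schedule D@1, E@5, F@5, G@2, H@4, I@1: d1:7  d2:7  d3:7  d4:6  d5:7  d6:5  d7:5 — peak 7.
Total landscaper-days = 44 over 7 days ⇒ peak ≥ ⌈44/7⌉ = 7, so 7 is optimal.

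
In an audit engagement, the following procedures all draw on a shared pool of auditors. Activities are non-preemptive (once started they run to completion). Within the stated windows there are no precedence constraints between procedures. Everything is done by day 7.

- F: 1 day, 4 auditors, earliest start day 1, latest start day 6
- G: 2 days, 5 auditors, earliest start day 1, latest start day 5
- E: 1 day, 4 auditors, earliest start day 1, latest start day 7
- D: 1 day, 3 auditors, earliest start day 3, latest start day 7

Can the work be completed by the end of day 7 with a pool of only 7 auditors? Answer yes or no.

Schedule F@1, G@2, E@4, D@5: d1:4  d2:5  d3:5  d4:4  d5:3  d6:0  d7:0 — peak 5 ≤ 7.

yes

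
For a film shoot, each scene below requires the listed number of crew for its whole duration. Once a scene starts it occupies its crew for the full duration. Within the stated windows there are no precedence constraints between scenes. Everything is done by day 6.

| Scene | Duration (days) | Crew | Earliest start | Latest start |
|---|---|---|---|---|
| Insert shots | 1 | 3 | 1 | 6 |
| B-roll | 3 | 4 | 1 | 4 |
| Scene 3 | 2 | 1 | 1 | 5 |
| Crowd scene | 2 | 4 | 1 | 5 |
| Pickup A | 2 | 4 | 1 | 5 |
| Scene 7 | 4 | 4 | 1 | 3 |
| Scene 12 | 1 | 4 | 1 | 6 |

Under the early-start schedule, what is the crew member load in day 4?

4

At early start, day 4 has: Scene 7.
Demand: 4 = 4.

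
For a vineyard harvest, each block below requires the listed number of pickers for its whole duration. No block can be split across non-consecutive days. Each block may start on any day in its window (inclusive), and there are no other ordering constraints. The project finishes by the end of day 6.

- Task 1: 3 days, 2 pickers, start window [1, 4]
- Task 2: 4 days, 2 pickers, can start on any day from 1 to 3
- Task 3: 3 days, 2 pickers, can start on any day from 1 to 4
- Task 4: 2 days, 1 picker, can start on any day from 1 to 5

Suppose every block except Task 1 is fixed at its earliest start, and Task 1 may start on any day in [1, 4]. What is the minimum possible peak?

5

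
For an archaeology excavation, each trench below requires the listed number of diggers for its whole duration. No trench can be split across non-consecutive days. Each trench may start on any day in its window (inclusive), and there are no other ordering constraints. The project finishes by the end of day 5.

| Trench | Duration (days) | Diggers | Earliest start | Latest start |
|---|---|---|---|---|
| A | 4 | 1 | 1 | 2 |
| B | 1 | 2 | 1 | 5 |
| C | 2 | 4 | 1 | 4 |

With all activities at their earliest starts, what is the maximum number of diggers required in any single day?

Early-start schedule: A@1, B@1, C@1.
Load per day: day 1: 7, day 2: 5, day 3: 1, day 4: 1, day 5: 0.
Peak is 7.

7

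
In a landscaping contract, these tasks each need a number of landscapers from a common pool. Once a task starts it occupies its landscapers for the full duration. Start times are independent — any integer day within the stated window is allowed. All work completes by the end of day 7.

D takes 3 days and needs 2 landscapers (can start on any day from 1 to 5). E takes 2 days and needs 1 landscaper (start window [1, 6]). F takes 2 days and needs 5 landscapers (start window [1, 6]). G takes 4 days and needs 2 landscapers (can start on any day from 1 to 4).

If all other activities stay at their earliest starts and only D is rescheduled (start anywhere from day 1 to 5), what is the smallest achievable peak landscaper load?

8

D@1: d1:10  d2:10  d3:4  d4:2  d5:0  d6:0  d7:0 → peak 10
D@2: d1:8  d2:10  d3:4  d4:4  d5:0  d6:0  d7:0 → peak 10
D@3: d1:8  d2:8  d3:4  d4:4  d5:2  d6:0  d7:0 → peak 8
D@4: d1:8  d2:8  d3:2  d4:4  d5:2  d6:2  d7:0 → peak 8
D@5: d1:8  d2:8  d3:2  d4:2  d5:2  d6:2  d7:2 → peak 8
Best is D@3, peak 8.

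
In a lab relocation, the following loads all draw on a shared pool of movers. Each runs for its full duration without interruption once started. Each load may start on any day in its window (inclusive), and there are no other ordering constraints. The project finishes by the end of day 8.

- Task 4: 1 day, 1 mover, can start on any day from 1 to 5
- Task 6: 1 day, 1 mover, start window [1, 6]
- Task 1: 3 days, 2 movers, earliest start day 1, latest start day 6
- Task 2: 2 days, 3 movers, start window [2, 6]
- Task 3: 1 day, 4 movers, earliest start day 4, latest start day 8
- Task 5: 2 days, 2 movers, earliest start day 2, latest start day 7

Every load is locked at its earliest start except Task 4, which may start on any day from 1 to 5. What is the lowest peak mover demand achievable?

Task 4@1: d1:4  d2:7  d3:7  d4:4  d5:0  d6:0  d7:0  d8:0 → peak 7
Task 4@2: d1:3  d2:8  d3:7  d4:4  d5:0  d6:0  d7:0  d8:0 → peak 8
Task 4@3: d1:3  d2:7  d3:8  d4:4  d5:0  d6:0  d7:0  d8:0 → peak 8
Task 4@4: d1:3  d2:7  d3:7  d4:5  d5:0  d6:0  d7:0  d8:0 → peak 7
Task 4@5: d1:3  d2:7  d3:7  d4:4  d5:1  d6:0  d7:0  d8:0 → peak 7
Best is Task 4@1, peak 7.

7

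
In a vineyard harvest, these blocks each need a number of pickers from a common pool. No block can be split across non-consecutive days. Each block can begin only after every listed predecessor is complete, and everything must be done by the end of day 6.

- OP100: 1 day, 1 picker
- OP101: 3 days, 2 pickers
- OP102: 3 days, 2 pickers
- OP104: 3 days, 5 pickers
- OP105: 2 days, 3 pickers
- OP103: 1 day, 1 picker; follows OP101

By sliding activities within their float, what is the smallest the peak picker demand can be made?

7

Early-start (OP100@1, OP101@1, OP102@1, OP104@1, OP105@1, OP103@4) gives peak 13: d1:13  d2:12  d3:9  d4:1  d5:0  d6:0.
Shift OP104→4, OP105→2.
Schedule OP100@1, OP101@1, OP102@1, OP104@4, OP105@2, OP103@4: d1:5  d2:7  d3:7  d4:6  d5:5  d6:5 — peak 7.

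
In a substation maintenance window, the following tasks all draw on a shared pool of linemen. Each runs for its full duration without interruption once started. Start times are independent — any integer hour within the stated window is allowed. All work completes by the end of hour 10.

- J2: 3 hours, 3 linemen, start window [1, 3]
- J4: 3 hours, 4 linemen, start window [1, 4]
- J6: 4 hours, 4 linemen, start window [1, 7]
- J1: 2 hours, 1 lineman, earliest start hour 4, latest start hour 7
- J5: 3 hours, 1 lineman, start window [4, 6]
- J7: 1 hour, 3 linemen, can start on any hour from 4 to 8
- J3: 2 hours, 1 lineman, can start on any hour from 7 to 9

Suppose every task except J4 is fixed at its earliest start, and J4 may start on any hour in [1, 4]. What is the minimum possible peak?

J4@1: h1:11  h2:11  h3:11  h4:9  h5:2  h6:1  h7:1  h8:1  h9:0  h10:0 → peak 11
J4@2: h1:7  h2:11  h3:11  h4:13  h5:2  h6:1  h7:1  h8:1  h9:0  h10:0 → peak 13
J4@3: h1:7  h2:7  h3:11  h4:13  h5:6  h6:1  h7:1  h8:1  h9:0  h10:0 → peak 13
J4@4: h1:7  h2:7  h3:7  h4:13  h5:6  h6:5  h7:1  h8:1  h9:0  h10:0 → peak 13
Best is J4@1, peak 11.

11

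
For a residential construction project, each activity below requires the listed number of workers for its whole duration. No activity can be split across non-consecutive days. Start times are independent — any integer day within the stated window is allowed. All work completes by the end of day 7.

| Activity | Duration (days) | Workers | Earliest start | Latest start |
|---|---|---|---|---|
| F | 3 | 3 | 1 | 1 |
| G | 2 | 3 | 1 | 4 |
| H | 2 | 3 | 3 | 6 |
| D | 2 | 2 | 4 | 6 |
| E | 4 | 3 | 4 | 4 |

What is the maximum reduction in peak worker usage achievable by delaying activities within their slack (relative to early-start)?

Early-start peak: d1:6  d2:6  d3:6  d4:8  d5:5  d6:3  d7:3 ⇒ 8.
Leveled (F@1, G@1, H@3, D@5, E@4): d1:6  d2:6  d3:6  d4:6  d5:5  d6:5  d7:3 ⇒ 6.
Reduction 8 − 6 = 2.

2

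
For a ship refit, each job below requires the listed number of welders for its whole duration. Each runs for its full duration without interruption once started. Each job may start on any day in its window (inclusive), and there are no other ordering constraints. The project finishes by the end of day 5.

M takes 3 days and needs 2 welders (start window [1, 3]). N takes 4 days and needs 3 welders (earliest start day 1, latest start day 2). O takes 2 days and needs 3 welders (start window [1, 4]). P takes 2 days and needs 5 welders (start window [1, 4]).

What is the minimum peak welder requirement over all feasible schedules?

Early-start (M@1, N@1, O@1, P@1) gives peak 13: d1:13  d2:13  d3:5  d4:3  d5:0.
Shift P→4.
Schedule M@1, N@1, O@1, P@4: d1:8  d2:8  d3:5  d4:8  d5:5 — peak 8.

8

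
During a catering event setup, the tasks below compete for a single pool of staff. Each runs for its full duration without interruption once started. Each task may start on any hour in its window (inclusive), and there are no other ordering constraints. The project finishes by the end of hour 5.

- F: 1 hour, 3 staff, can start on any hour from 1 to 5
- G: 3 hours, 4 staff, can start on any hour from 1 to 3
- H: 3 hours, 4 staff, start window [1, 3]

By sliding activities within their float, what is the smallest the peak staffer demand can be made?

Early-start (F@1, G@1, H@1) gives peak 11: h1:11  h2:8  h3:8  h4:0  h5:0.
Shift H→2.
Schedule F@1, G@1, H@2: h1:7  h2:8  h3:8  h4:4  h5:0 — peak 8.

8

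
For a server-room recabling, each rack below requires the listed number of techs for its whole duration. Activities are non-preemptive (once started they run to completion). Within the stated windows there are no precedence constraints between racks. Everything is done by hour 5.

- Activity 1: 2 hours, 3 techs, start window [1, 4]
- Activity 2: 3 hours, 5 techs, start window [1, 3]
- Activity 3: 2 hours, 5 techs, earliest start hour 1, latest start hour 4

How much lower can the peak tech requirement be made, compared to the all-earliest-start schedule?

5

Early-start peak: h1:13  h2:13  h3:5  h4:0  h5:0 ⇒ 13.
Leveled (Activity 1@1, Activity 2@1, Activity 3@4): h1:8  h2:8  h3:5  h4:5  h5:5 ⇒ 8.
Reduction 13 − 8 = 5.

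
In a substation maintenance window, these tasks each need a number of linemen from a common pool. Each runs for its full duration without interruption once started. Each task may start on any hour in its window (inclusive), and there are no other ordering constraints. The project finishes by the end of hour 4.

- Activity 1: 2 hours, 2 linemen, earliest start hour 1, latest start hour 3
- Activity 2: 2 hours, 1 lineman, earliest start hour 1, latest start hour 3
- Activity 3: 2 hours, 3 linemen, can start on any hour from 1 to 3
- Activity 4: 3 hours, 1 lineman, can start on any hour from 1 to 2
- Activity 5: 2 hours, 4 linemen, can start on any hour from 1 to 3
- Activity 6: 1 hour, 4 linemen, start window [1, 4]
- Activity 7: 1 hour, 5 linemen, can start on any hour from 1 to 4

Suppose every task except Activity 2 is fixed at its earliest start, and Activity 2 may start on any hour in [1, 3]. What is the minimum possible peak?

19

Activity 2@1: h1:20  h2:11  h3:1  h4:0 → peak 20
Activity 2@2: h1:19  h2:11  h3:2  h4:0 → peak 19
Activity 2@3: h1:19  h2:10  h3:2  h4:1 → peak 19
Best is Activity 2@2, peak 19.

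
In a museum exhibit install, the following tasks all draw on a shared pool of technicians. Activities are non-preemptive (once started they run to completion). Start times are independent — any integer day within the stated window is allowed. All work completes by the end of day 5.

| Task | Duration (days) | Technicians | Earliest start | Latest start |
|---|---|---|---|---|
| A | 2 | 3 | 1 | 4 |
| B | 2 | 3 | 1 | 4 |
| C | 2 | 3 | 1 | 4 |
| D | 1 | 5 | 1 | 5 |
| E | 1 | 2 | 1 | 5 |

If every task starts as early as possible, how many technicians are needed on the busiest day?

Early-start schedule: A@1, B@1, C@1, D@1, E@1.
Load per day: day 1: 16, day 2: 9, day 3: 0, day 4: 0, day 5: 0.
Peak is 16.

16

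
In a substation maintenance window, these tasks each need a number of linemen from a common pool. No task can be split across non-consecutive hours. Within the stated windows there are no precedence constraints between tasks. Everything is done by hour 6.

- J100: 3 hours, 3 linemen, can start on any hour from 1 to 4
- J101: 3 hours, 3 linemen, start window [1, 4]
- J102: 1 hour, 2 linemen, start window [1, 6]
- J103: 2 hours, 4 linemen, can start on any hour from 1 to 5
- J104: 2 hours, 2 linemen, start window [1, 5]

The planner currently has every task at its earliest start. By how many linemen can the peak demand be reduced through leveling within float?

Early-start peak: h1:14  h2:12  h3:6  h4:0  h5:0  h6:0 ⇒ 14.
Leveled (J100@1, J101@1, J102@4, J103@4, J104@5): h1:6  h2:6  h3:6  h4:6  h5:6  h6:2 ⇒ 6.
Reduction 14 − 6 = 8.

8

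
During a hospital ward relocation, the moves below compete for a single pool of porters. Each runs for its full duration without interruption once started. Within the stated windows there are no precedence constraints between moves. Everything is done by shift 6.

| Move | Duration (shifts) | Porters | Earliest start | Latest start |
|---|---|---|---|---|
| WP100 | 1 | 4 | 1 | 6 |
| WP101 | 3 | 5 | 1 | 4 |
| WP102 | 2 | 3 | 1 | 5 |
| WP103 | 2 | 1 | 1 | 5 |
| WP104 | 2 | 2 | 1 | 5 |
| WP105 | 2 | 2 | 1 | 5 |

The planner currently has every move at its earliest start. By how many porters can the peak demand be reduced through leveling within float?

10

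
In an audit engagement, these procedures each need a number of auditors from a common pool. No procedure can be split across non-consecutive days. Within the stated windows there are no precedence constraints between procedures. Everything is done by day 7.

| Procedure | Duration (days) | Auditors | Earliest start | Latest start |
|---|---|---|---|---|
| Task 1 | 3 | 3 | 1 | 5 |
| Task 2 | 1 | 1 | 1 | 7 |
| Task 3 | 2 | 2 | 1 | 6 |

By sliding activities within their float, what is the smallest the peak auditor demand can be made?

3

Early-start (Task 1@1, Task 2@1, Task 3@1) gives peak 6: d1:6  d2:5  d3:3  d4:0  d5:0  d6:0  d7:0.
Shift Task 2→4, Task 3→4.
Schedule Task 1@1, Task 2@4, Task 3@4: d1:3  d2:3  d3:3  d4:3  d5:2  d6:0  d7:0 — peak 3.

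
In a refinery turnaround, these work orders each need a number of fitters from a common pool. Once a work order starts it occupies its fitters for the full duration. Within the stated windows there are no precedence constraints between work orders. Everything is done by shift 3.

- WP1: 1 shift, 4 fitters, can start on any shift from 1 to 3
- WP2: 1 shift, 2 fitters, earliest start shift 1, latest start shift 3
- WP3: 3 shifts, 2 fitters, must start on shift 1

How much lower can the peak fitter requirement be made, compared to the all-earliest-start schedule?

Early-start peak: s1:8  s2:2  s3:2 ⇒ 8.
Leveled (WP1@1, WP2@2, WP3@1): s1:6  s2:4  s3:2 ⇒ 6.
Reduction 8 − 6 = 2.

2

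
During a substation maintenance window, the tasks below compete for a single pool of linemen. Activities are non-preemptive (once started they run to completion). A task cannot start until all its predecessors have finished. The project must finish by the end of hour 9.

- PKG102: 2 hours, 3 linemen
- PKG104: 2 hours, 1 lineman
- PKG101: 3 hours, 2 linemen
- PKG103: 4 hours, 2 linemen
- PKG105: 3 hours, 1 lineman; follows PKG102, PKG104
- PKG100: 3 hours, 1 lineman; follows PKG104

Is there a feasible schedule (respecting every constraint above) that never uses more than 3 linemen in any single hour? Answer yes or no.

Total lineman-hours = 28; over 9 hours the average is 28/9 > 3, so some hour must exceed 3.

no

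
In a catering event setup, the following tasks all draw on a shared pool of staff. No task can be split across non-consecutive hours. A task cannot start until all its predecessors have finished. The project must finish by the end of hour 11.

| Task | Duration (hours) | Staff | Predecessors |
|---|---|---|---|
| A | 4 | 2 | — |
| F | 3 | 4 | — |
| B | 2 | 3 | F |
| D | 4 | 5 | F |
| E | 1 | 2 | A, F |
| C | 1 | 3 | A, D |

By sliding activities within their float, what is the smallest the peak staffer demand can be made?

6

Early-start (A@1, F@1, B@4, D@4, E@5, C@8) gives peak 10: h1:6  h2:6  h3:6  h4:10  h5:10  h6:5  h7:5  h8:3  h9:0  h10:0  h11:0.
Shift D→6, C→10.
Schedule A@1, F@1, B@4, D@6, E@5, C@10: h1:6  h2:6  h3:6  h4:5  h5:5  h6:5  h7:5  h8:5  h9:5  h10:3  h11:0 — peak 6.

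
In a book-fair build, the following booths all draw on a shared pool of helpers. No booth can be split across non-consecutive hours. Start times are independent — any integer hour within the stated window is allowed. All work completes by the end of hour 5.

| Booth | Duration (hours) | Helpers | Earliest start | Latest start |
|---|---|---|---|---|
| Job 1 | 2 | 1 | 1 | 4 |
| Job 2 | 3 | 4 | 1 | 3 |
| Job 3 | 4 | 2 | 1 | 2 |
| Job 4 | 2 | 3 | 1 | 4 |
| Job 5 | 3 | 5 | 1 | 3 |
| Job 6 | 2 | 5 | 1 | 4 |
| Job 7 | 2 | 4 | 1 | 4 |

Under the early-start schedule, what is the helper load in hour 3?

11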